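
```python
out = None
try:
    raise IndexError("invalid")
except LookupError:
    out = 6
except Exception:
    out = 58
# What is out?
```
6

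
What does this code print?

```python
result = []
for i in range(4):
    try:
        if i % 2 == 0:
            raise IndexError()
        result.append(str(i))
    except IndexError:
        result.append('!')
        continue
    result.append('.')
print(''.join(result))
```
!1.!3.

continue in except skips rest of loop body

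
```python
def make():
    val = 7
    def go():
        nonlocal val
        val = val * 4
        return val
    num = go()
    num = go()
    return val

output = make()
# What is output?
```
112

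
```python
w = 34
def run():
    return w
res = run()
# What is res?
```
34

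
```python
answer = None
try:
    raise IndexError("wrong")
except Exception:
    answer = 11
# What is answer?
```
11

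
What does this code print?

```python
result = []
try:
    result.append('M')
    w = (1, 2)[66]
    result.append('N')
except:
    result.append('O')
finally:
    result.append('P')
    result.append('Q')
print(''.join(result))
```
MOPQ

Code before exception runs, then except, then all of finally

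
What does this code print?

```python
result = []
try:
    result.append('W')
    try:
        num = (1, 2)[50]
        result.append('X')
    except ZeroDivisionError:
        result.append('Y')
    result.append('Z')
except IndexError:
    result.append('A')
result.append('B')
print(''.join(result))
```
WAB

Inner handler doesn't match, propagates to outer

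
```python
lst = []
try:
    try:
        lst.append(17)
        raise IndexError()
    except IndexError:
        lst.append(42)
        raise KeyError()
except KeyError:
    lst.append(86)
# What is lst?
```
[17, 42, 86]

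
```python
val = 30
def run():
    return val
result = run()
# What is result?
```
30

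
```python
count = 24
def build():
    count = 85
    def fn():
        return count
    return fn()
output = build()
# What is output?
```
85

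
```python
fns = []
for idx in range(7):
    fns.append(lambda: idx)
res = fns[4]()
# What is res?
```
6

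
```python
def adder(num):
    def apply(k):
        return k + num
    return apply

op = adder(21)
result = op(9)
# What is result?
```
30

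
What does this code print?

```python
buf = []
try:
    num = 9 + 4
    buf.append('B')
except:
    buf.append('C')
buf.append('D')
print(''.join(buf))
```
BD

No exception, try block completes normally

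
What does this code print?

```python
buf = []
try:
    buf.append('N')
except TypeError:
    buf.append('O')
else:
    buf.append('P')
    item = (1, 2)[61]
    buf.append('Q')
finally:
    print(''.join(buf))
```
NP

Try succeeds, else appends 'P', IndexError in else is uncaught, finally prints before exception propagates ('Q' never appended)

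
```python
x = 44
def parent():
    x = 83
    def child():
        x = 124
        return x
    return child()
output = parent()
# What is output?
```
124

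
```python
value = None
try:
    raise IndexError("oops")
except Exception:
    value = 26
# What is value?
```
26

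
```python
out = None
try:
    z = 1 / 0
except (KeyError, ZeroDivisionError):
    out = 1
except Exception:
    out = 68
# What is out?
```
1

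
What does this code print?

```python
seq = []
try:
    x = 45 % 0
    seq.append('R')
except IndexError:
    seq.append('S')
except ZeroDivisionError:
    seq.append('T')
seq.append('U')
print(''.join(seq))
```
TU

ZeroDivisionError is caught by its specific handler, not IndexError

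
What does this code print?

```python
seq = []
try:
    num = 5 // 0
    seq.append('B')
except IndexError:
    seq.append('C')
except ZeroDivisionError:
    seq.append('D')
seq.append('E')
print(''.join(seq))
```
DE

ZeroDivisionError is caught by its specific handler, not IndexError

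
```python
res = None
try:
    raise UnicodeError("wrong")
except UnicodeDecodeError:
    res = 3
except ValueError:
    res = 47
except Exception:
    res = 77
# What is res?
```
47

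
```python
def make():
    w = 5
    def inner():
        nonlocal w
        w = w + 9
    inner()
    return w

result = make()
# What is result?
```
14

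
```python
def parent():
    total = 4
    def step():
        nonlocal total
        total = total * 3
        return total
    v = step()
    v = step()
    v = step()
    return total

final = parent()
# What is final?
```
108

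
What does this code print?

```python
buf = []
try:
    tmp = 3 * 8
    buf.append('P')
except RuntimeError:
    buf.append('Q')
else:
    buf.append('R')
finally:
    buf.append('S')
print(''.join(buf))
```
PRS

else runs before finally when no exception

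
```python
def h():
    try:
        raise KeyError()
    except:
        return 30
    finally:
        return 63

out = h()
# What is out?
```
63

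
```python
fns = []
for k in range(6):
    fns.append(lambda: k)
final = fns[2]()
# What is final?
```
5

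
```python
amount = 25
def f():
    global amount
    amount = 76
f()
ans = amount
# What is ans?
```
76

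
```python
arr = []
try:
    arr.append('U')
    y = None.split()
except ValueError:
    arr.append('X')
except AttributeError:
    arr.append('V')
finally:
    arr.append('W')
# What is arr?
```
['U', 'V', 'W']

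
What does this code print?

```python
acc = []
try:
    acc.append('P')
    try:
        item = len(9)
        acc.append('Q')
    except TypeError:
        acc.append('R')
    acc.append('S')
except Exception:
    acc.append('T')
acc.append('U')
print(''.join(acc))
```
PRSU

Inner exception caught by inner handler, outer continues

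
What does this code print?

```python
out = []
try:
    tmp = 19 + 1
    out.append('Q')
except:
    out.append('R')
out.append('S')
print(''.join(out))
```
QS

No exception, try block completes normally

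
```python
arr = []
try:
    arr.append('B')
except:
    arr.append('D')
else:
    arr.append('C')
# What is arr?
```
['B', 'C']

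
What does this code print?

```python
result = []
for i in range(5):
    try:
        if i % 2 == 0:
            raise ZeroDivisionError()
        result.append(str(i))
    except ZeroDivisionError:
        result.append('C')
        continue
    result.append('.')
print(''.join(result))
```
C1.C3.C

continue in except skips rest of loop body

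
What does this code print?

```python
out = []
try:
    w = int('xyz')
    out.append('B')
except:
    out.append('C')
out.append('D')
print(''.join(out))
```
CD

Exception raised in try, caught by bare except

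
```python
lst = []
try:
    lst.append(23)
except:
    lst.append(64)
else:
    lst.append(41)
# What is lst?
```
[23, 41]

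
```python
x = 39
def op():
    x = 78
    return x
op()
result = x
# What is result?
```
39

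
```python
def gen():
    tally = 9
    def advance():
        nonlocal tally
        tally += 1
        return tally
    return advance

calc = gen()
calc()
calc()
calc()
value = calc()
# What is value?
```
13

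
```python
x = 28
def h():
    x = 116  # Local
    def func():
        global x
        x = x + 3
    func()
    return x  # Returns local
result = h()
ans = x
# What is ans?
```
31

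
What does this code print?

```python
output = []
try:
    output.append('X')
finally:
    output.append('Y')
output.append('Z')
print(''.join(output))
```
XYZ

try/finally without except, no exception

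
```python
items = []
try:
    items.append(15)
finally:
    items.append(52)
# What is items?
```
[15, 52]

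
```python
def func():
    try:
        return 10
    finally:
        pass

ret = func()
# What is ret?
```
10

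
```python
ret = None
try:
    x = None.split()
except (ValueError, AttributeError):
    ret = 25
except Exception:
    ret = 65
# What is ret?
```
25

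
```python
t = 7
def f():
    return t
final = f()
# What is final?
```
7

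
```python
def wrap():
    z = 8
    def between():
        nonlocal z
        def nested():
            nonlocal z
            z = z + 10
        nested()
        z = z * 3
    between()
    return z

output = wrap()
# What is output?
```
54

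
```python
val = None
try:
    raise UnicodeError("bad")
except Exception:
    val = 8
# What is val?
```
8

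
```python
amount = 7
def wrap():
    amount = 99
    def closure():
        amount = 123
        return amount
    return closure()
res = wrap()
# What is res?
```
123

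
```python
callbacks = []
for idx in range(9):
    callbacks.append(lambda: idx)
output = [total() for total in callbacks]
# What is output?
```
[8, 8, 8, 8, 8, 8, 8, 8, 8]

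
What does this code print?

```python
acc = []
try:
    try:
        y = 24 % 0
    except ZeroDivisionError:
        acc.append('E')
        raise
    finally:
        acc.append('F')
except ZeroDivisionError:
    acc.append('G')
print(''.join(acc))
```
EFG

finally runs before re-raised exception propagates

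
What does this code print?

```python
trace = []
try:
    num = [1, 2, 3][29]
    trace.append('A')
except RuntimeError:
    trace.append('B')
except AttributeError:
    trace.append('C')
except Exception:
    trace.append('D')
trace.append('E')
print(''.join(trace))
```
DE

IndexError not specifically caught, falls to Exception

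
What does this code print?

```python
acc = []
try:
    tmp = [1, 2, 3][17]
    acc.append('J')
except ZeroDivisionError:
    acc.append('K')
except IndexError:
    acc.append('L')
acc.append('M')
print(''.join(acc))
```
LM

IndexError is caught by its specific handler, not ZeroDivisionError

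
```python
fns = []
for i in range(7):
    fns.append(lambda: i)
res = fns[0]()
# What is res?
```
6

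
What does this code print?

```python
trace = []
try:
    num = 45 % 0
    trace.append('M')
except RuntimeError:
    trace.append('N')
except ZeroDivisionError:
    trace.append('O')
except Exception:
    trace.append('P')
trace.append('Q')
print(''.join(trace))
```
OQ

ZeroDivisionError matches before generic Exception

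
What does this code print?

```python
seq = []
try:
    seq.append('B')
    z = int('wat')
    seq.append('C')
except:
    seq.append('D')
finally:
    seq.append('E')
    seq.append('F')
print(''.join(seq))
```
BDEF

Code before exception runs, then except, then all of finally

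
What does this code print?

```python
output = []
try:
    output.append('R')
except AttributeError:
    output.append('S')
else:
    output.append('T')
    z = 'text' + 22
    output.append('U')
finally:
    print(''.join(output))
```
RT

Try succeeds, else appends 'T', TypeError in else is uncaught, finally prints before exception propagates ('U' never appended)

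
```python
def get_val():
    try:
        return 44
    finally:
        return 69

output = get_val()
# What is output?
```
69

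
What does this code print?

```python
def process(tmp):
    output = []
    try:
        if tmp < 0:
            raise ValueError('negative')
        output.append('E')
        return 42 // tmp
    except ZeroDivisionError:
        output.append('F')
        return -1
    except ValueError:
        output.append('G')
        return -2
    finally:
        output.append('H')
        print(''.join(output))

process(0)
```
EFH

tmp=0 causes ZeroDivisionError, caught, finally prints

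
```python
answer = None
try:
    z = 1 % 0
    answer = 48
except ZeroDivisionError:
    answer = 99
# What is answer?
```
99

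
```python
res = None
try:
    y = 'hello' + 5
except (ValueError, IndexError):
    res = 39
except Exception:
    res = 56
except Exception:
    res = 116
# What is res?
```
56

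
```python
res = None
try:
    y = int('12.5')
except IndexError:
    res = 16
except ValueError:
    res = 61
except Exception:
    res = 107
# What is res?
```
61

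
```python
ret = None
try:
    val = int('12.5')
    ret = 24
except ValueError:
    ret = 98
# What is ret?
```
98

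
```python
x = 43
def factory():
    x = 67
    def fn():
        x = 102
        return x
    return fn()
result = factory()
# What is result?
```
102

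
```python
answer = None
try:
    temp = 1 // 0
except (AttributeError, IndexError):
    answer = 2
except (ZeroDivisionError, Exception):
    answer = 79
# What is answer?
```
79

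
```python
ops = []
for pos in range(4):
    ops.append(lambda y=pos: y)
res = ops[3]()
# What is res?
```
3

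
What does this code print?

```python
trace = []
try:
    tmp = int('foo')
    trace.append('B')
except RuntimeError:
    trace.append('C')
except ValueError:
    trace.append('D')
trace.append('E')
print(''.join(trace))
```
DE

ValueError is caught by its specific handler, not RuntimeError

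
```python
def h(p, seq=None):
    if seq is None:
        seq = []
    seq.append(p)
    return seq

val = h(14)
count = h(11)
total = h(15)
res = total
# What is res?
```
[15]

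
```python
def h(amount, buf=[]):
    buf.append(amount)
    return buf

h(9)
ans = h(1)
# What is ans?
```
[9, 1]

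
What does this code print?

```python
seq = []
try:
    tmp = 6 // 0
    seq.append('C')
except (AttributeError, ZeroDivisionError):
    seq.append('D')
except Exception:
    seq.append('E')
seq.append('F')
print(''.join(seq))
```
DF

ZeroDivisionError matches tuple containing it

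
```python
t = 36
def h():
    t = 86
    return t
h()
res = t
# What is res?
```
36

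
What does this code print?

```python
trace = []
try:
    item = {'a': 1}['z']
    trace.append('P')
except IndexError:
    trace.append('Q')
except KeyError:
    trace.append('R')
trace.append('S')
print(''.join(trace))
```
RS

KeyError is caught by its specific handler, not IndexError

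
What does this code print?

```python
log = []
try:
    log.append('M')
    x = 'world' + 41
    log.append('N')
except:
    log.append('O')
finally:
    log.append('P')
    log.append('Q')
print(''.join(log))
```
MOPQ

Code before exception runs, then except, then all of finally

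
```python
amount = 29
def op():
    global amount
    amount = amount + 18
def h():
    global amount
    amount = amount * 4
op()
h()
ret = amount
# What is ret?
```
188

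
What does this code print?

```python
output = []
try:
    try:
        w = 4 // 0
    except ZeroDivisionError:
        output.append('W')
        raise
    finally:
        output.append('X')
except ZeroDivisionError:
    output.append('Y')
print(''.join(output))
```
WXY

finally runs before re-raised exception propagates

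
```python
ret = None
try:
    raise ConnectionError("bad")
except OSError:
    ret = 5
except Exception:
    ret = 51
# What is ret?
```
5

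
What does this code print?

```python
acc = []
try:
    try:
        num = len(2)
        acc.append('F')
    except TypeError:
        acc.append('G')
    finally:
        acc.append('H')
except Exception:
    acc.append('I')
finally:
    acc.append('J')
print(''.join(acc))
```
GHJ

Both finally blocks run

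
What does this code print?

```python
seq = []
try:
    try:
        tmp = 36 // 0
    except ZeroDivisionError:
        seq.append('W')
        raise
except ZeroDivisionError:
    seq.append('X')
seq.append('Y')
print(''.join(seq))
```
WXY

raise without argument re-raises current exception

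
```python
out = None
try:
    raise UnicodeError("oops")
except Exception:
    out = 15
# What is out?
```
15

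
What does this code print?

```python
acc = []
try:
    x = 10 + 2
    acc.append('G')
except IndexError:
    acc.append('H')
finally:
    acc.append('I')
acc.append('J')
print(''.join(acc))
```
GIJ

finally runs after normal execution too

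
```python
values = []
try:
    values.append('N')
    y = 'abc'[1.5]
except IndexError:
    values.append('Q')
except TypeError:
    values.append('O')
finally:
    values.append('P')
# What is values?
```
['N', 'O', 'P']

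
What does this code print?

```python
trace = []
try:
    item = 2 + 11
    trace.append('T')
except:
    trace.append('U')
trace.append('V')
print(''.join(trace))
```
TV

No exception, try block completes normally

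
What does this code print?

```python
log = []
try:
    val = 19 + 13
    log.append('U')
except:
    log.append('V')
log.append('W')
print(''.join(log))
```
UW

No exception, try block completes normally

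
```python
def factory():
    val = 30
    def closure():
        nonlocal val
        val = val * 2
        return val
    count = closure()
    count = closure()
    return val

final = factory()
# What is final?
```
120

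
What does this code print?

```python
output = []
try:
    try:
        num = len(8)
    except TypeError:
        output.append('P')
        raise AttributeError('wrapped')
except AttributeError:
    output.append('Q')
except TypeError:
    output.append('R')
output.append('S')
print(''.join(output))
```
PQS

AttributeError raised and caught, original TypeError not re-raised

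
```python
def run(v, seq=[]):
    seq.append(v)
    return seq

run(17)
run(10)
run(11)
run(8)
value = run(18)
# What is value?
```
[17, 10, 11, 8, 18]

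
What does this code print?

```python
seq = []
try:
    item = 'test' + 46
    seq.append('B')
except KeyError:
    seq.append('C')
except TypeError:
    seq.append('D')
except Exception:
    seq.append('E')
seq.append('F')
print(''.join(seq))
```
DF

TypeError matches before generic Exception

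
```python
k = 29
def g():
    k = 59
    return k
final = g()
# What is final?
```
59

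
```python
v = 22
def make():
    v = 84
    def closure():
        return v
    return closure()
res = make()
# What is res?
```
84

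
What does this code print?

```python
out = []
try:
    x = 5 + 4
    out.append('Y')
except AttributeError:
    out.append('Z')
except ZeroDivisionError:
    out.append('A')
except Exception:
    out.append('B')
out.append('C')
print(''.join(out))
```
YC

No exception, try block completes normally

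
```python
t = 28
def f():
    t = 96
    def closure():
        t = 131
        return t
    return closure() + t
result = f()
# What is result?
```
227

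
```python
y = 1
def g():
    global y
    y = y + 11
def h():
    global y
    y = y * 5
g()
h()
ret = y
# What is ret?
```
60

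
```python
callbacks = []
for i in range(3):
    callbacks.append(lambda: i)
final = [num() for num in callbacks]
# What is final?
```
[2, 2, 2]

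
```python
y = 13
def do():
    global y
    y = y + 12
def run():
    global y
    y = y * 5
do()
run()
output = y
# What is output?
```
125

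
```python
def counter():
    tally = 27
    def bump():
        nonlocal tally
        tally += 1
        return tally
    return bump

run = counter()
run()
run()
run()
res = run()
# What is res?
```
31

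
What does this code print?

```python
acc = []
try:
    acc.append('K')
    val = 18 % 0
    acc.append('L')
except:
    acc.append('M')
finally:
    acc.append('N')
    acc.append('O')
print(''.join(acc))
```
KMNO

Code before exception runs, then except, then all of finally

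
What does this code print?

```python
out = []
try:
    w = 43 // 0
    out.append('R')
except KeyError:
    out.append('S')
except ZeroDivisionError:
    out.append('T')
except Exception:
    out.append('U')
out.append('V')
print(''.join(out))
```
TV

ZeroDivisionError matches before generic Exception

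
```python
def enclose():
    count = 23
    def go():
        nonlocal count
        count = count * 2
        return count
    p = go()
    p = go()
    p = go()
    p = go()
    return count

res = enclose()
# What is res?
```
368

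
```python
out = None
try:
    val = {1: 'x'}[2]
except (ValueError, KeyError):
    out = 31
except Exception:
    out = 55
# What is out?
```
31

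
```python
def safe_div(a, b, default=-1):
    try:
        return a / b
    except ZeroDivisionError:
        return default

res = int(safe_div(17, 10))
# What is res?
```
1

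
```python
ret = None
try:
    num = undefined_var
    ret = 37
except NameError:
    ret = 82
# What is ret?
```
82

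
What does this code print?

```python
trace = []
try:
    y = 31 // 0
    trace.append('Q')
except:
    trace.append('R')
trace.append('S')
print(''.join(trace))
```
RS

Exception raised in try, caught by bare except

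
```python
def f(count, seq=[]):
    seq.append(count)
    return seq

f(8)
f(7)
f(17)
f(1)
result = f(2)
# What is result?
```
[8, 7, 17, 1, 2]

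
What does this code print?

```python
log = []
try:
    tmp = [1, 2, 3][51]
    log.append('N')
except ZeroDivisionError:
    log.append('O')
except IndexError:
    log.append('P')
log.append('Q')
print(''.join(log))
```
PQ

IndexError is caught by its specific handler, not ZeroDivisionError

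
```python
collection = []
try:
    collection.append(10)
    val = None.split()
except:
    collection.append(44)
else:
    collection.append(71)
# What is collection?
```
[10, 44]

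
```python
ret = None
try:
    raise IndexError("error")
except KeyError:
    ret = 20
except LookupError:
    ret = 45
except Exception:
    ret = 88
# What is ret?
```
45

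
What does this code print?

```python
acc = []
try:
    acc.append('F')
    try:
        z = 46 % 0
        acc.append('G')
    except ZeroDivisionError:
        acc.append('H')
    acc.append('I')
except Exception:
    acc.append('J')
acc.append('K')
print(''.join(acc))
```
FHIK

Inner exception caught by inner handler, outer continues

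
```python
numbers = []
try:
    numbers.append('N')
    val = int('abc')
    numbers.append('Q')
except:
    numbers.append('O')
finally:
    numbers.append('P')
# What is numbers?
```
['N', 'O', 'P']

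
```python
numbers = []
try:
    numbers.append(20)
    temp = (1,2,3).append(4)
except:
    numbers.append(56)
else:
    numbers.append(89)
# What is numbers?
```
[20, 56]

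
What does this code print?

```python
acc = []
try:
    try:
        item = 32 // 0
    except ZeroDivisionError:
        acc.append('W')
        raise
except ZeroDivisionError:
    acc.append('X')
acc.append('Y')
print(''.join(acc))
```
WXY

raise without argument re-raises current exception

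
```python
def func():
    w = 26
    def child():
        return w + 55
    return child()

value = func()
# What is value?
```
81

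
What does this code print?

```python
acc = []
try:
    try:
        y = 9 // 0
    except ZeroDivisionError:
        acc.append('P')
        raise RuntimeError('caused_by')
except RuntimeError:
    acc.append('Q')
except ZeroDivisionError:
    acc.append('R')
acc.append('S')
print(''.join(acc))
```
PQS

RuntimeError raised and caught, original ZeroDivisionError not re-raised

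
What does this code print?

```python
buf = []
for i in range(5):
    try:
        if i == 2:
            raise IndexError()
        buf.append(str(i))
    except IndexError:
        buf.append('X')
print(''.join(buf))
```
01X34

Exception on i=2 caught, loop continues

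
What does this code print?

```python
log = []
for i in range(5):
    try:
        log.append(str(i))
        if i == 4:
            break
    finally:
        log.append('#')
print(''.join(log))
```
0#1#2#3#4#

finally runs even when breaking out of loop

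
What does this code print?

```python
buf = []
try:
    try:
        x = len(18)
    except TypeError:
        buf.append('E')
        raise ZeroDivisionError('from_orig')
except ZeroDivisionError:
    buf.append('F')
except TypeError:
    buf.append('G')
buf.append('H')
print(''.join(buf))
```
EFH

ZeroDivisionError raised and caught, original TypeError not re-raised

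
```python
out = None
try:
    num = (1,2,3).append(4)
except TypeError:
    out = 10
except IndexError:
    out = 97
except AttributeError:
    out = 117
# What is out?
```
117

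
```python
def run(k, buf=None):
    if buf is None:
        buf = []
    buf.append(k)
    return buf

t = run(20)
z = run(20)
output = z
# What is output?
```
[20]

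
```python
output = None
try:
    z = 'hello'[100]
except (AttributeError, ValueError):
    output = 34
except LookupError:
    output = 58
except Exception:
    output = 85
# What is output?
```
58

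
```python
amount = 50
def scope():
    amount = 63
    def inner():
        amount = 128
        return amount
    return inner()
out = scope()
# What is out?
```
128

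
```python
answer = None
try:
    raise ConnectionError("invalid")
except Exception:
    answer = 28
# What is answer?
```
28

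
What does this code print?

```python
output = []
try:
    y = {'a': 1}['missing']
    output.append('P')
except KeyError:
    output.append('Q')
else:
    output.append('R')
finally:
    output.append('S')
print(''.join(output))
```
QS

Exception: except runs, else skipped, finally runs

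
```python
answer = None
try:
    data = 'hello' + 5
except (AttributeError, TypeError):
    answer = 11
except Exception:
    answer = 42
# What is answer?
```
11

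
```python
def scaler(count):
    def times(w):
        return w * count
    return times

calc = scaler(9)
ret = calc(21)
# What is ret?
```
189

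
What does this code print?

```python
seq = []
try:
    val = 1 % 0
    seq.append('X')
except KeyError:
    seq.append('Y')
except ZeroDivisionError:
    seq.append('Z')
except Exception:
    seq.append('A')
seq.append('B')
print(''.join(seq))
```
ZB

ZeroDivisionError matches before generic Exception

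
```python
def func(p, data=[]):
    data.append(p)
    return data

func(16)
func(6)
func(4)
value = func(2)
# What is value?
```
[16, 6, 4, 2]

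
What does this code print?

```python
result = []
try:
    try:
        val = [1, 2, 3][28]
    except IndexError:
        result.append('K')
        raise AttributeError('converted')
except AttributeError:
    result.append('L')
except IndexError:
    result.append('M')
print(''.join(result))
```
KL

New AttributeError raised, caught by outer AttributeError handler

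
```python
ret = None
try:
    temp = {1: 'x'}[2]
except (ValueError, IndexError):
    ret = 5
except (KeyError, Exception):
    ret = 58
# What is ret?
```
58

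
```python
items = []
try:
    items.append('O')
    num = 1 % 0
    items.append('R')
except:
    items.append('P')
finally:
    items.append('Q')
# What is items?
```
['O', 'P', 'Q']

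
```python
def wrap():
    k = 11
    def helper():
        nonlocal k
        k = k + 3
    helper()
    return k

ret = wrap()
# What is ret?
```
14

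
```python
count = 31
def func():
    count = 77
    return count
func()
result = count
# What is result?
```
31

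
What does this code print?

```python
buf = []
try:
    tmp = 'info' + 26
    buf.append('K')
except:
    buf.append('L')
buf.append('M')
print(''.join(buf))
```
LM

Exception raised in try, caught by bare except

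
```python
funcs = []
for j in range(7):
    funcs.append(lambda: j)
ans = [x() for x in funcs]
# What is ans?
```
[6, 6, 6, 6, 6, 6, 6]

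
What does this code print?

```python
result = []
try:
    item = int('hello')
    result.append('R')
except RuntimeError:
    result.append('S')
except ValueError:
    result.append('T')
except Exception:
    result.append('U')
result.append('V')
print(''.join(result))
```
TV

ValueError matches before generic Exception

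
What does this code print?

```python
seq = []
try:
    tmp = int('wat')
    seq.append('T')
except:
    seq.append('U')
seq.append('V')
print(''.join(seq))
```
UV

Exception raised in try, caught by bare except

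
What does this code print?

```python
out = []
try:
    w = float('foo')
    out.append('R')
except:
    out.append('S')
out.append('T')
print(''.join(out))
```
ST

Exception raised in try, caught by bare except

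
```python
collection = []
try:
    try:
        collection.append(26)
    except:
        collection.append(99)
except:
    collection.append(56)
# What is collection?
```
[26]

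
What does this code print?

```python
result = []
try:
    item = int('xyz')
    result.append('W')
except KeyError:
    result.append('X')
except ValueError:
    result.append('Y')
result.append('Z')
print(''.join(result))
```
YZ

ValueError is caught by its specific handler, not KeyError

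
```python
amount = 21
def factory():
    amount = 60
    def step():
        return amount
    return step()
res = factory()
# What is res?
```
60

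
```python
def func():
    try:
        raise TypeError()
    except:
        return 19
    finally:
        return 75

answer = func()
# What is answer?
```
75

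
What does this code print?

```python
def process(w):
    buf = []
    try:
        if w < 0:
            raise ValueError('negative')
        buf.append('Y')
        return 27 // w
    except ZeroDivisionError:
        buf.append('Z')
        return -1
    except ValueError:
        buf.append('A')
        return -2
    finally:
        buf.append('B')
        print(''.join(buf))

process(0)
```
YZB

w=0 causes ZeroDivisionError, caught, finally prints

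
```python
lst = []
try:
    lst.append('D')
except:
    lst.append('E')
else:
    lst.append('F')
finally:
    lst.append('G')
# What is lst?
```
['D', 'F', 'G']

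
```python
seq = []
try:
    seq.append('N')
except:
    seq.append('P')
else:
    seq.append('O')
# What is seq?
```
['N', 'O']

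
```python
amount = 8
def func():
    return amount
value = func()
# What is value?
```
8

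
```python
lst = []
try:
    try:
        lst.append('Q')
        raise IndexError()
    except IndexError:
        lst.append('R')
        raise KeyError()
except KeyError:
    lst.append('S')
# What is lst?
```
['Q', 'R', 'S']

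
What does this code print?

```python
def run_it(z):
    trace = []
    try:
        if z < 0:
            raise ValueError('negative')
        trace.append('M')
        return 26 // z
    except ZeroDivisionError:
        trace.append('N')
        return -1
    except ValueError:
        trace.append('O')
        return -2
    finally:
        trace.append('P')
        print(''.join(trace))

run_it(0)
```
MNP

z=0 causes ZeroDivisionError, caught, finally prints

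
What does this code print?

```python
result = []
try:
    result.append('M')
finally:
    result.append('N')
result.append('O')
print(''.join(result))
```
MNO

try/finally without except, no exception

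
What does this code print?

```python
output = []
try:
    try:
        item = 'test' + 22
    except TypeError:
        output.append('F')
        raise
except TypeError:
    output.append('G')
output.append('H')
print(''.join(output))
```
FGH

raise without argument re-raises current exception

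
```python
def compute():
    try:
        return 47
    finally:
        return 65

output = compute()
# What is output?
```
65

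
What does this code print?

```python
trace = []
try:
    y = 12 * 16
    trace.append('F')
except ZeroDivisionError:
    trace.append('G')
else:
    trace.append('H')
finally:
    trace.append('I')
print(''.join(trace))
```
FHI

else runs before finally when no exception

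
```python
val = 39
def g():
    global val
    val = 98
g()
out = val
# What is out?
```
98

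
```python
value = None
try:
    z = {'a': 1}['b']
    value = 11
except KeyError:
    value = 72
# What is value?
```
72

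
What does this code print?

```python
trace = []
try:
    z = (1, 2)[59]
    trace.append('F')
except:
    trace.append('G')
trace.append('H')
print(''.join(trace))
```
GH

Exception raised in try, caught by bare except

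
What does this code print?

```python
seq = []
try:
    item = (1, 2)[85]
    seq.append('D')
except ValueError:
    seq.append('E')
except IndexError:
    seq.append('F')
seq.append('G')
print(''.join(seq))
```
FG

IndexError is caught by its specific handler, not ValueError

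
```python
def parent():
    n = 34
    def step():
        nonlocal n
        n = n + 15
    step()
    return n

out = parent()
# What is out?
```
49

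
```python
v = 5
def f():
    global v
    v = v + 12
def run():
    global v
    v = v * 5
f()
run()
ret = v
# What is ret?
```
85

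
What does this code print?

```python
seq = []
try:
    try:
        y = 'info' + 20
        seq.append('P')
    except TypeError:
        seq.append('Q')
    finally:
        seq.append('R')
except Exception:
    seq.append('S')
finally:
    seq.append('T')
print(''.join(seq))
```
QRT

Both finally blocks run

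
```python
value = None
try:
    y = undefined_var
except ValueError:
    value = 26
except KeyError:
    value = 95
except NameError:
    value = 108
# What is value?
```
108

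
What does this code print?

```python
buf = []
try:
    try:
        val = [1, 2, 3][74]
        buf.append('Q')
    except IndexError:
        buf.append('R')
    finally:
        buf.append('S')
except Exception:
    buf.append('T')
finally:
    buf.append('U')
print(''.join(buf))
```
RSU

Both finally blocks run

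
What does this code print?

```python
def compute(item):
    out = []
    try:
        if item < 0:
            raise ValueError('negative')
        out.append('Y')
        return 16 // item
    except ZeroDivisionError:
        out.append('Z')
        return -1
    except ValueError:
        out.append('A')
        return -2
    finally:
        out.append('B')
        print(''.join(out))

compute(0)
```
YZB

item=0 causes ZeroDivisionError, caught, finally prints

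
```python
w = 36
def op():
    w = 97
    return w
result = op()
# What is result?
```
97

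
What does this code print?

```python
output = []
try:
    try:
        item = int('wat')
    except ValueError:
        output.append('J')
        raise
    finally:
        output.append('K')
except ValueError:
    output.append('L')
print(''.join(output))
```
JKL

finally runs before re-raised exception propagates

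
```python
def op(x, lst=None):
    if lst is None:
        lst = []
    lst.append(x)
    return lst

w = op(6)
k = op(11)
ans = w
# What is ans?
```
[6]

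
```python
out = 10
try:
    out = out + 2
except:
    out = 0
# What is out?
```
12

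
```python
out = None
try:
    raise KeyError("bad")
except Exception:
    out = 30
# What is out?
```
30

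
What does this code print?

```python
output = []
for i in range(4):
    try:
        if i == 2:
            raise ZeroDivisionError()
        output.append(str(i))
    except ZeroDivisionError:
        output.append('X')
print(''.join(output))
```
01X3

Exception on i=2 caught, loop continues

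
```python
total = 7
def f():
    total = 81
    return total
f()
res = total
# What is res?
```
7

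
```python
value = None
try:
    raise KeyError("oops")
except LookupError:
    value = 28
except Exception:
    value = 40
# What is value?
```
28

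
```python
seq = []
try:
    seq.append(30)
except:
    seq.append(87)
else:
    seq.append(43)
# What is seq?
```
[30, 43]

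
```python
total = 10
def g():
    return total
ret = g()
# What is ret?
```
10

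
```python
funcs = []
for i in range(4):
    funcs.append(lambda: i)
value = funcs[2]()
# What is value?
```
3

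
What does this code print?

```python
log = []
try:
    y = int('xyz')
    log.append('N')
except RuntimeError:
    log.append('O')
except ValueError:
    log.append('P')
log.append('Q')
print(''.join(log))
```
PQ

ValueError is caught by its specific handler, not RuntimeError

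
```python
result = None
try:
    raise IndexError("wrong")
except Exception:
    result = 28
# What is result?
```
28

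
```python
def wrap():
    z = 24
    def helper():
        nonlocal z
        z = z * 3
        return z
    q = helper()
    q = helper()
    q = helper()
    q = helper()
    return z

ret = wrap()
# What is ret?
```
1944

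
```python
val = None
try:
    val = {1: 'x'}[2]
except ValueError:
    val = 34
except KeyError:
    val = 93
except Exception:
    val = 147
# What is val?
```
93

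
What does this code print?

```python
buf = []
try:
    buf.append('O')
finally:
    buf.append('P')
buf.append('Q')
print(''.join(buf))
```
OPQ

try/finally without except, no exception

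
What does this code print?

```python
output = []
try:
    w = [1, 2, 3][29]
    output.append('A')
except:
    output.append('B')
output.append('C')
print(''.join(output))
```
BC

Exception raised in try, caught by bare except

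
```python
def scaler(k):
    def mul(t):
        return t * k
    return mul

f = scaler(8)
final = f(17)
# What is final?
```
136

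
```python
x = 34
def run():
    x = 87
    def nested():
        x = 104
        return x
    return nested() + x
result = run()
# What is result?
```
191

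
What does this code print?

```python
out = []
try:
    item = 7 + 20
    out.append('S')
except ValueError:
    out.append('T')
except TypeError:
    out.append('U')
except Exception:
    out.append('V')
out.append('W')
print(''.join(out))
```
SW

No exception, try block completes normally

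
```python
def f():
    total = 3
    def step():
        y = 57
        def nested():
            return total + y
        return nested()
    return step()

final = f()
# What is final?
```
60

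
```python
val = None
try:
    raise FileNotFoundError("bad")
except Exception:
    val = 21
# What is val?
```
21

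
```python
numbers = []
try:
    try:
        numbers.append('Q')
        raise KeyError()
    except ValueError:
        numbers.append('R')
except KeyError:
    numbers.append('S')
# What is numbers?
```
['Q', 'S']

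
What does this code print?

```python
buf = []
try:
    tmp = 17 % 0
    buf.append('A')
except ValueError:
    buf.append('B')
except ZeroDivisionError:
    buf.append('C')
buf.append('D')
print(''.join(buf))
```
CD

ZeroDivisionError is caught by its specific handler, not ValueError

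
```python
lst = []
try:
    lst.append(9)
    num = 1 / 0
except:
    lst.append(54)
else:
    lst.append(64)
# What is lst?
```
[9, 54]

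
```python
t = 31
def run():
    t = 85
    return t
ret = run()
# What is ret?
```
85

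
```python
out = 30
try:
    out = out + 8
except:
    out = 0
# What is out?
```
38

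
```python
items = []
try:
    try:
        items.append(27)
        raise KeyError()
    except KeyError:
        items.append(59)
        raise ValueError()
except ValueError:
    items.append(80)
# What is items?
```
[27, 59, 80]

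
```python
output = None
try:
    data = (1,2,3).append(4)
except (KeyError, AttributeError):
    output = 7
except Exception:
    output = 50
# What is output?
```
7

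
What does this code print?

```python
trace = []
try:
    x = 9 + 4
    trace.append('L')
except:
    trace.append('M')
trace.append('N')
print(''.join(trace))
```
LN

No exception, try block completes normally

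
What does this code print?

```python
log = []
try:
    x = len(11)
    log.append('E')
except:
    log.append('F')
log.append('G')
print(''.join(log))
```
FG

Exception raised in try, caught by bare except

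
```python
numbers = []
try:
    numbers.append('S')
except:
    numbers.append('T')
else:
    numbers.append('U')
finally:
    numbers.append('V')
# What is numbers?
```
['S', 'U', 'V']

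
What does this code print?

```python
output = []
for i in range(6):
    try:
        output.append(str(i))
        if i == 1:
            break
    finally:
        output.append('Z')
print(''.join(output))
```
0Z1Z

finally runs even when breaking out of loop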